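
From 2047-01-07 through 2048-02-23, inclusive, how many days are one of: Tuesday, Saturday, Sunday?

177

2047-01-07 is a Monday.
The range spans 413 days (inclusive of both endpoints).
413 = 7 × 59, so the span is exactly 59 full weeks.
Each full week contributes 3 days from the set (Tue, Sat, Sun): 59 × 3 = 177.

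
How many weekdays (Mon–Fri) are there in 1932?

261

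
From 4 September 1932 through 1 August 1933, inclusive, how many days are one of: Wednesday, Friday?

94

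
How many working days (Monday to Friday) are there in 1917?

1917-01-01 is a Monday.
The range spans 365 days (inclusive of both endpoints).
365 = 7 × 52 + 1, so there are 52 full weeks plus 1 extra day.
Each full week contributes 5 weekdays (Mon–Fri): 52 × 5 = 260.
The 1 extra day is Mon — 1 of them qualifies.
Total: 260 + 1 = 261.

261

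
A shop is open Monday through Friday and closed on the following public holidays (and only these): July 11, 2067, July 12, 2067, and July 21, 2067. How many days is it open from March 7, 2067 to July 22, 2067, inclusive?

March 7, 2067 is a Monday.
The range spans 138 days (inclusive of both endpoints).
138 = 7 × 19 + 5, so there are 19 full weeks plus 5 extra days.
Each full week contributes 5 weekdays (Mon–Fri): 19 × 5 = 95.
The 5 extra days are Monday, Tuesday, Wednesday, Thursday, Friday — 5 of them qualify.
Total: 95 + 5 = 100.
Holidays: July 11, 2067 (Mon); July 12, 2067 (Tue); July 21, 2067 (Thu).
All 3 holidays fall on weekdays, so subtract 3.
Business days: 100 − 3 = 97.

97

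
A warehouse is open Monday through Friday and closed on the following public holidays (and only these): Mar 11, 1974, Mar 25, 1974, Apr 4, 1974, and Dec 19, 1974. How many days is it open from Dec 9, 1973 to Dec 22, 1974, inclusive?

266 business days

Dec 9, 1973 is a Sunday.
From Dec 9, 1973 to Dec 22, 1974 is 379 days inclusive.
379 = 7 × 54 + 1, so there are 54 full weeks plus 1 extra day.
Each full week contributes 5 weekdays (Mon–Fri): 54 × 5 = 270.
The 1 extra day is Sunday — none qualify.
Total: 270 + 0 = 270.
Holidays: Mar 11, 1974 (Mon); Mar 25, 1974 (Mon); Apr 4, 1974 (Thu); Dec 19, 1974 (Thu).
All 4 holidays fall on weekdays, so subtract 4.
Business days: 270 − 4 = 266.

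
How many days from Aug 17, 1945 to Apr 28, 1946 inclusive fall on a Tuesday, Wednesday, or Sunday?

109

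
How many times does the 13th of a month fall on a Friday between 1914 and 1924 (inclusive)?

18

Friday-the-13ths by year:
1914: Feb, Mar, Nov
1915: Aug
1916: Oct
1917: Apr, Jul
1918: Sep, Dec
1919: Jun
1920: Feb, Aug
1921: May
1922: Jan, Oct
1923: Apr, Jul
1924: Jun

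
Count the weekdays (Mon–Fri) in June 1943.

22 weekdays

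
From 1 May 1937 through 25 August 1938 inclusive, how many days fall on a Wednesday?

1 May 1937 is a Saturday.
From 1 May 1937 to 25 August 1938 is 482 days inclusive.
482 = 7 × 68 + 6, so there are 68 full weeks plus 6 extra days.
Each full week contributes one Wednesday: 68 so far.
The 6 extra days are Sat, Sun, Mon, Tue, Wed, Thu — 1 of them qualifies.
Total: 68 + 1 = 69.

69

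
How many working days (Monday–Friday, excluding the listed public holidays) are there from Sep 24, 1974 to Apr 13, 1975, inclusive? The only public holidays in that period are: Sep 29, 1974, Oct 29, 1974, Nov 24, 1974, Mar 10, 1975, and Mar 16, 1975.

142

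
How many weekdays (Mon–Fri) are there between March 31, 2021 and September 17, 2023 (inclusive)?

March 31, 2021 is a Wednesday.
The range spans 901 days (inclusive of both endpoints).
901 = 7 × 128 + 5, so there are 128 full weeks plus 5 extra days.
Each full week contributes 5 weekdays (Mon–Fri): 128 × 5 = 640.
The 5 extra days are Wednesday, Thursday, Friday, Saturday, Sunday — 3 of them qualify.
Total: 640 + 3 = 643.

643 weekdays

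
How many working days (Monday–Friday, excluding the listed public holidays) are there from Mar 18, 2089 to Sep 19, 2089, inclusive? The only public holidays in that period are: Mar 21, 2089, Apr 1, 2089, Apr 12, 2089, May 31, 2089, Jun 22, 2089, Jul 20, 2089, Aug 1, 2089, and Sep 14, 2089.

124 working days

Mar 18, 2089 is a Friday.
That's 186 days from start to end, counting both.
186 = 7 × 26 + 4, so there are 26 full weeks plus 4 extra days.
Each full week contributes 5 weekdays (Mon–Fri): 26 × 5 = 130.
The 4 extra days are Fri, Sat, Sun, Mon — 2 of them qualify.
Total: 130 + 2 = 132.
Holidays: Mar 21, 2089 (Mon); Apr 1, 2089 (Fri); Apr 12, 2089 (Tue); May 31, 2089 (Tue); Jun 22, 2089 (Wed); Jul 20, 2089 (Wed); Aug 1, 2089 (Mon); Sep 14, 2089 (Wed).
All 8 holidays fall on weekdays, so subtract 8.
Business days: 132 − 8 = 124.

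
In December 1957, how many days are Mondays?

5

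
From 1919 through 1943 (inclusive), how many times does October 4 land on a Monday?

Day of week of October 4 in each year:
1919: Sat, 1920: Mon ✓, 1921: Tue, 1922: Wed, 1923: Thu, 1924: Sat, 1925: Sun, 1926: Mon ✓, 1927: Tue, 1928: Thu, 1929: Fri, 1930: Sat, 1931: Sun, 1932: Tue, 1933: Wed, 1934: Thu, 1935: Fri, 1936: Sun, 1937: Mon ✓, 1938: Tue, 1939: Wed, 1940: Fri, 1941: Sat, 1942: Sun, 1943: Mon ✓
Mondays: 1920, 1926, 1937, 1943.

4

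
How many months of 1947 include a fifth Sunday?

4

A month has five Sundays exactly when Sunday falls within its first (length − 28) days.
Jan: 31 days, starts Wed → 5 of Wed, Thu, Fri
Feb: 28 days, starts Sat → 5 of (none)
Mar: 31 days, starts Sat → 5 of Sat, Sun, Mon ✓
Apr: 30 days, starts Tue → 5 of Tue, Wed
May: 31 days, starts Thu → 5 of Thu, Fri, Sat
Jun: 30 days, starts Sun → 5 of Sun, Mon ✓
Jul: 31 days, starts Tue → 5 of Tue, Wed, Thu
Aug: 31 days, starts Fri → 5 of Fri, Sat, Sun ✓
Sep: 30 days, starts Mon → 5 of Mon, Tue
Oct: 31 days, starts Wed → 5 of Wed, Thu, Fri
Nov: 30 days, starts Sat → 5 of Sat, Sun ✓
Dec: 31 days, starts Mon → 5 of Mon, Tue, Wed
Months with five Sundays: Mar, Jun, Aug, Nov.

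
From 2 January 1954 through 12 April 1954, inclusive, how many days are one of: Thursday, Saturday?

29

2 January 1954 is a Saturday.
The range spans 101 days (inclusive of both endpoints).
101 = 7 × 14 + 3, so there are 14 full weeks plus 3 extra days.
Each full week contributes 2 days from the set (Thu, Sat): 14 × 2 = 28.
The 3 extra days are Saturday, Sunday, Monday — 1 of them qualifies.
Total: 28 + 1 = 29.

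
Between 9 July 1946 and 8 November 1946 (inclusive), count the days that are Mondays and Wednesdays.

35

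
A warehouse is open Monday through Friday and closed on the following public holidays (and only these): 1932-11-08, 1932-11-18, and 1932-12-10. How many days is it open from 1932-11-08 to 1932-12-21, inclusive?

1932-11-08 is a Tuesday.
From 1932-11-08 to 1932-12-21 is 44 days inclusive.
44 = 7 × 6 + 2, so there are 6 full weeks plus 2 extra days.
Each full week contributes 5 weekdays (Mon–Fri): 6 × 5 = 30.
The 2 extra days are Tuesday, Wednesday — 2 of them qualify.
Total: 30 + 2 = 32.
Holidays: 1932-11-08 (Tue); 1932-11-18 (Fri); 1932-12-10 (Sat).
2 of the 3 holidays fall on weekdays; the rest are weekends and were already excluded.
Business days: 32 − 2 = 30.

30 business days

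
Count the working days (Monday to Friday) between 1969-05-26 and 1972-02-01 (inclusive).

702

1969-05-26 is a Monday.
That's 982 days from start to end, counting both.
982 = 7 × 140 + 2, so there are 140 full weeks plus 2 extra days.
Each full week contributes 5 weekdays (Mon–Fri): 140 × 5 = 700.
The 2 extra days are Mon, Tue — 2 of them qualify.
Total: 700 + 2 = 702.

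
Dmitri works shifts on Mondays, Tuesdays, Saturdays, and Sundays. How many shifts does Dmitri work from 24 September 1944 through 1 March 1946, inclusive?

299

24 September 1944 is a Sunday.
That's 524 days from start to end, counting both.
524 = 7 × 74 + 6, so there are 74 full weeks plus 6 extra days.
Each full week contributes 4 days from the set (Mon, Tue, Sat, Sun): 74 × 4 = 296.
The 6 extra days are Sun, Mon, Tue, Wed, Thu, Fri — 3 of them qualify.
Total: 296 + 3 = 299.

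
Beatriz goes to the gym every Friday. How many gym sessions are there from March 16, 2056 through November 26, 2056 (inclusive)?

37

March 16, 2056 is a Thursday.
From March 16, 2056 to November 26, 2056 is 256 days inclusive.
256 = 7 × 36 + 4, so there are 36 full weeks plus 4 extra days.
Each full week contributes one Friday: 36 so far.
The 4 extra days are Thursday, Friday, Saturday, Sunday — 1 of them qualifies.
Total: 36 + 1 = 37.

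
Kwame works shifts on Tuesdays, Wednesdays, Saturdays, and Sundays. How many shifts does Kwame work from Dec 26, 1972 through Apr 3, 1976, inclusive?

683

Dec 26, 1972 is a Tuesday.
The range spans 1195 days (inclusive of both endpoints).
1195 = 7 × 170 + 5, so there are 170 full weeks plus 5 extra days.
Each full week contributes 4 days from the set (Tue, Wed, Sat, Sun): 170 × 4 = 680.
The 5 extra days are Tuesday, Wednesday, Thursday, Friday, Saturday — 3 of them qualify.
Total: 680 + 3 = 683.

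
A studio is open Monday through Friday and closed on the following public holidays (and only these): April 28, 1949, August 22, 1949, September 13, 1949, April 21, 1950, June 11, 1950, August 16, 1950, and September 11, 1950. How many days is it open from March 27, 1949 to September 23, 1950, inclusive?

384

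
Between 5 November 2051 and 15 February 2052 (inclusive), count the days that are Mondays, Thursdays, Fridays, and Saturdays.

58

5 November 2051 is a Sunday.
That's 103 days from start to end, counting both.
103 = 7 × 14 + 5, so there are 14 full weeks plus 5 extra days.
Each full week contributes 4 days from the set (Mon, Thu, Fri, Sat): 14 × 4 = 56.
The 5 extra days are Sunday, Monday, Tuesday, Wednesday, Thursday — 2 of them qualify.
Total: 56 + 2 = 58.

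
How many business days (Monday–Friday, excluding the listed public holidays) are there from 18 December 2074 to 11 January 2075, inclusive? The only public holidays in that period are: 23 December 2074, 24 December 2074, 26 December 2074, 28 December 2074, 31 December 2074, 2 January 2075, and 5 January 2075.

14 business days

18 December 2074 is a Tuesday.
From 18 December 2074 to 11 January 2075 is 25 days inclusive.
25 = 7 × 3 + 4, so there are 3 full weeks plus 4 extra days.
Each full week contributes 5 weekdays (Mon–Fri): 3 × 5 = 15.
The 4 extra days are Tuesday, Wednesday, Thursday, Friday — 4 of them qualify.
Total: 15 + 4 = 19.
Holidays: 23 December 2074 (Sun); 24 December 2074 (Mon); 26 December 2074 (Wed); 28 December 2074 (Fri); 31 December 2074 (Mon); 2 January 2075 (Wed); 5 January 2075 (Sat).
5 of the 7 holidays fall on weekdays; the rest are weekends and were already excluded.
Business days: 19 − 5 = 14.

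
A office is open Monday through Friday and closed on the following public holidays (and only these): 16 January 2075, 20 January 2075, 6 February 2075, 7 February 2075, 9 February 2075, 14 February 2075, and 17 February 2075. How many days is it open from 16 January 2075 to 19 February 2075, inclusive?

16 January 2075 is a Wednesday.
From 16 January 2075 to 19 February 2075 is 35 days inclusive.
35 = 7 × 5, so the span is exactly 5 full weeks.
Each full week contributes 5 weekdays (Mon–Fri): 5 × 5 = 25.
Holidays: 16 January 2075 (Wed); 20 January 2075 (Sun); 6 February 2075 (Wed); 7 February 2075 (Thu); 9 February 2075 (Sat); 14 February 2075 (Thu); 17 February 2075 (Sun).
4 of the 7 holidays fall on weekdays; the rest are weekends and were already excluded.
Business days: 25 − 4 = 21.

21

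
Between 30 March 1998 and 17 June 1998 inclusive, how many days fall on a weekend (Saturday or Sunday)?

22

30 March 1998 is a Monday.
The range spans 80 days (inclusive of both endpoints).
80 = 7 × 11 + 3, so there are 11 full weeks plus 3 extra days.
Each full week contributes 2 weekend days (Sat, Sun): 11 × 2 = 22.
The 3 extra days are Mon, Tue, Wed — none qualify.
Total: 22 + 0 = 22.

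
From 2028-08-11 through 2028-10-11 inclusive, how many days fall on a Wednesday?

2028-08-11 is a Friday.
From 2028-08-11 to 2028-10-11 is 62 days inclusive.
62 = 7 × 8 + 6, so there are 8 full weeks plus 6 extra days.
Each full week contributes one Wednesday: 8 so far.
The 6 extra days are Fri, Sat, Sun, Mon, Tue, Wed — 1 of them qualifies.
Total: 8 + 1 = 9.

9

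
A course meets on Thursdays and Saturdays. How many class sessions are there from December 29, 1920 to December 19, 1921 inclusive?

December 29, 1920 is a Wednesday.
The range spans 356 days (inclusive of both endpoints).
356 = 7 × 50 + 6, so there are 50 full weeks plus 6 extra days.
Each full week contributes 2 days from the set (Thu, Sat): 50 × 2 = 100.
The 6 extra days are Wed, Thu, Fri, Sat, Sun, Mon — 2 of them qualify.
Total: 100 + 2 = 102.

102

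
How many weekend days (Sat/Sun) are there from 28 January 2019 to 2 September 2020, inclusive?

166

28 January 2019 is a Monday.
From 28 January 2019 to 2 September 2020 is 584 days inclusive.
584 = 7 × 83 + 3, so there are 83 full weeks plus 3 extra days.
Each full week contributes 2 weekend days (Sat, Sun): 83 × 2 = 166.
The 3 extra days are Mon, Tue, Wed — none qualify.
Total: 166 + 0 = 166.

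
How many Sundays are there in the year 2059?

52

2059-01-01 is a Wednesday.
From 2059-01-01 to 2059-12-31 is 365 days inclusive.
365 = 7 × 52 + 1, so there are 52 full weeks plus 1 extra day.
Each full week contributes one Sunday: 52 so far.
The 1 extra day is Wed — none qualify.
Total: 52 + 0 = 52.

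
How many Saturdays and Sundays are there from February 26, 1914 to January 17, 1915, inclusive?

94

February 26, 1914 is a Thursday.
That's 326 days from start to end, counting both.
326 = 7 × 46 + 4, so there are 46 full weeks plus 4 extra days.
Each full week contributes 2 weekend days (Sat, Sun): 46 × 2 = 92.
The 4 extra days are Thu, Fri, Sat, Sun — 2 of them qualify.
Total: 92 + 2 = 94.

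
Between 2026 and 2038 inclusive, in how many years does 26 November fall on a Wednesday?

2

Day of week of November 26 in each year:
2026: Thu, 2027: Fri, 2028: Sun, 2029: Mon, 2030: Tue, 2031: Wed ✓, 2032: Fri, 2033: Sat, 2034: Sun, 2035: Mon, 2036: Wed ✓, 2037: Thu, 2038: Fri
Wednesdays: 2031, 2036.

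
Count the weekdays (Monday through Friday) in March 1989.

23

1 March 1989 is a Wednesday.
That's 31 days from start to end, counting both.
31 = 7 × 4 + 3, so there are 4 full weeks plus 3 extra days.
Each full week contributes 5 weekdays (Mon–Fri): 4 × 5 = 20.
The 3 extra days are Wed, Thu, Fri — 3 of them qualify.
Total: 20 + 3 = 23.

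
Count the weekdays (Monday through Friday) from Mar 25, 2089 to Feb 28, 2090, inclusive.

243

Mar 25, 2089 is a Friday.
The range spans 341 days (inclusive of both endpoints).
341 = 7 × 48 + 5, so there are 48 full weeks plus 5 extra days.
Each full week contributes 5 weekdays (Mon–Fri): 48 × 5 = 240.
The 5 extra days are Fri, Sat, Sun, Mon, Tue — 3 of them qualify.
Total: 240 + 3 = 243.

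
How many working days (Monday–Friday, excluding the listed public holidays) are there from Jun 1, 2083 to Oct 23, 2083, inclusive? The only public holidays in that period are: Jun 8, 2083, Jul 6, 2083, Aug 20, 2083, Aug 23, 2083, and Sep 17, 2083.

99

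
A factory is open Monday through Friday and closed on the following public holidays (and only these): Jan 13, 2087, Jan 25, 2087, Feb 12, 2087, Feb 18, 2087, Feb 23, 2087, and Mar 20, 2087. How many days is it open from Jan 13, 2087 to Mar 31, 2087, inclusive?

Jan 13, 2087 is a Monday.
That's 78 days from start to end, counting both.
78 = 7 × 11 + 1, so there are 11 full weeks plus 1 extra day.
Each full week contributes 5 weekdays (Mon–Fri): 11 × 5 = 55.
The 1 extra day is Mon — 1 of them qualifies.
Total: 55 + 1 = 56.
Holidays: Jan 13, 2087 (Mon); Jan 25, 2087 (Sat); Feb 12, 2087 (Wed); Feb 18, 2087 (Tue); Feb 23, 2087 (Sun); Mar 20, 2087 (Thu).
4 of the 6 holidays fall on weekdays; the rest are weekends and were already excluded.
Business days: 56 − 4 = 52.

52 working days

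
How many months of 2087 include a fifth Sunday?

A month has five Sundays exactly when Sunday falls within its first (length − 28) days.
Jan: 31 days, starts Wed → 5 of Wed, Thu, Fri
Feb: 28 days, starts Sat → 5 of (none)
Mar: 31 days, starts Sat → 5 of Sat, Sun, Mon ✓
Apr: 30 days, starts Tue → 5 of Tue, Wed
May: 31 days, starts Thu → 5 of Thu, Fri, Sat
Jun: 30 days, starts Sun → 5 of Sun, Mon ✓
Jul: 31 days, starts Tue → 5 of Tue, Wed, Thu
Aug: 31 days, starts Fri → 5 of Fri, Sat, Sun ✓
Sep: 30 days, starts Mon → 5 of Mon, Tue
Oct: 31 days, starts Wed → 5 of Wed, Thu, Fri
Nov: 30 days, starts Sat → 5 of Sat, Sun ✓
Dec: 31 days, starts Mon → 5 of Mon, Tue, Wed
Months with five Sundays: Mar, Jun, Aug, Nov.

4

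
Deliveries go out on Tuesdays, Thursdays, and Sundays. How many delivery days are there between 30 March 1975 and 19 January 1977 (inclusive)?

284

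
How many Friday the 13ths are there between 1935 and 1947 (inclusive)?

21

Friday-the-13ths by year:
1935: Sep, Dec
1936: Mar, Nov
1937: Aug
1938: May
1939: Jan, Oct
1940: Sep, Dec
1941: Jun
1942: Feb, Mar, Nov
1943: Aug
1944: Oct
1945: Apr, Jul
1946: Sep, Dec
1947: Jun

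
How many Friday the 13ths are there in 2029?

The 13th falls on a Friday when the month's 13th has weekday Fri.
Jan 13 is Sat; Feb 13 is Tue; Mar 13 is Tue; Apr 13 is Fri ✓; May 13 is Sun; Jun 13 is Wed; Jul 13 is Fri ✓; Aug 13 is Mon; Sep 13 is Thu; Oct 13 is Sat; Nov 13 is Tue; Dec 13 is Thu.
Friday the 13ths: Apr, Jul.

2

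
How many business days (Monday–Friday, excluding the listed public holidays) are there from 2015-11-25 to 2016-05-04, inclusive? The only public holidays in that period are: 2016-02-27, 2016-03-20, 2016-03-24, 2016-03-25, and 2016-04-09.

114 business days

2015-11-25 is a Wednesday.
That's 162 days from start to end, counting both.
162 = 7 × 23 + 1, so there are 23 full weeks plus 1 extra day.
Each full week contributes 5 weekdays (Mon–Fri): 23 × 5 = 115.
The 1 extra day is Wed — 1 of them qualifies.
Total: 115 + 1 = 116.
Holidays: 2016-02-27 (Sat); 2016-03-20 (Sun); 2016-03-24 (Thu); 2016-03-25 (Fri); 2016-04-09 (Sat).
2 of the 5 holidays fall on weekdays; the rest are weekends and were already excluded.
Business days: 116 − 2 = 114.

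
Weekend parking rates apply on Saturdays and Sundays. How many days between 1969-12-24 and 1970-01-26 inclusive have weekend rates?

10

1969-12-24 is a Wednesday.
The range spans 34 days (inclusive of both endpoints).
34 = 7 × 4 + 6, so there are 4 full weeks plus 6 extra days.
Each full week contributes 2 weekend days (Sat, Sun): 4 × 2 = 8.
The 6 extra days are Wed, Thu, Fri, Sat, Sun, Mon — 2 of them qualify.
Total: 8 + 2 = 10.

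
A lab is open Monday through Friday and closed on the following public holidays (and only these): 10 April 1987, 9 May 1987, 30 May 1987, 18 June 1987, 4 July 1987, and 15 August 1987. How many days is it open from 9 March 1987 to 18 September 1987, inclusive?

138

9 March 1987 is a Monday.
The range spans 194 days (inclusive of both endpoints).
194 = 7 × 27 + 5, so there are 27 full weeks plus 5 extra days.
Each full week contributes 5 weekdays (Mon–Fri): 27 × 5 = 135.
The 5 extra days are Mon, Tue, Wed, Thu, Fri — 5 of them qualify.
Total: 135 + 5 = 140.
Holidays: 10 April 1987 (Fri); 9 May 1987 (Sat); 30 May 1987 (Sat); 18 June 1987 (Thu); 4 July 1987 (Sat); 15 August 1987 (Sat).
2 of the 6 holidays fall on weekdays; the rest are weekends and were already excluded.
Business days: 140 − 2 = 138.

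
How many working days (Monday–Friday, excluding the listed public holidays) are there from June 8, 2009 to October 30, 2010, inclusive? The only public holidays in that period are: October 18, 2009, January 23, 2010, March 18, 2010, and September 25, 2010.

364

June 8, 2009 is a Monday.
That's 510 days from start to end, counting both.
510 = 7 × 72 + 6, so there are 72 full weeks plus 6 extra days.
Each full week contributes 5 weekdays (Mon–Fri): 72 × 5 = 360.
The 6 extra days are Monday, Tuesday, Wednesday, Thursday, Friday, Saturday — 5 of them qualify.
Total: 360 + 5 = 365.
Holidays: October 18, 2009 (Sun); January 23, 2010 (Sat); March 18, 2010 (Thu); September 25, 2010 (Sat).
1 of the 4 holidays fall on weekdays; the rest are weekends and were already excluded.
Business days: 365 − 1 = 364.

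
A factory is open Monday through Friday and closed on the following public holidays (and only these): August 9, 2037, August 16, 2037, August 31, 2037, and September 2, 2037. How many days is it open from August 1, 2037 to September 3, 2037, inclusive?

August 1, 2037 is a Saturday.
From August 1, 2037 to September 3, 2037 is 34 days inclusive.
34 = 7 × 4 + 6, so there are 4 full weeks plus 6 extra days.
Each full week contributes 5 weekdays (Mon–Fri): 4 × 5 = 20.
The 6 extra days are Sat, Sun, Mon, Tue, Wed, Thu — 4 of them qualify.
Total: 20 + 4 = 24.
Holidays: August 9, 2037 (Sun); August 16, 2037 (Sun); August 31, 2037 (Mon); September 2, 2037 (Wed).
2 of the 4 holidays fall on weekdays; the rest are weekends and were already excluded.
Business days: 24 − 2 = 22.

22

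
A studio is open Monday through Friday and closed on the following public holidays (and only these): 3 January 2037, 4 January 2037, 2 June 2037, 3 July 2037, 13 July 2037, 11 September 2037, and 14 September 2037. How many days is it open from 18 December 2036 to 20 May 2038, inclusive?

366

18 December 2036 is a Thursday.
The range spans 519 days (inclusive of both endpoints).
519 = 7 × 74 + 1, so there are 74 full weeks plus 1 extra day.
Each full week contributes 5 weekdays (Mon–Fri): 74 × 5 = 370.
The 1 extra day is Thu — 1 of them qualifies.
Total: 370 + 1 = 371.
Holidays: 3 January 2037 (Sat); 4 January 2037 (Sun); 2 June 2037 (Tue); 3 July 2037 (Fri); 13 July 2037 (Mon); 11 September 2037 (Fri); 14 September 2037 (Mon).
5 of the 7 holidays fall on weekdays; the rest are weekends and were already excluded.
Business days: 371 − 5 = 366.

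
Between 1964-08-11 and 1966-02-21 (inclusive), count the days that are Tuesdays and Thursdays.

160

1964-08-11 is a Tuesday.
The range spans 560 days (inclusive of both endpoints).
560 = 7 × 80, so the span is exactly 80 full weeks.
Each full week contributes 2 days from the set (Tue, Thu): 80 × 2 = 160.
Total: 160.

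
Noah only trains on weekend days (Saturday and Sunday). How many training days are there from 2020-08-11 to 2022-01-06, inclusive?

2020-08-11 is a Tuesday.
That's 514 days from start to end, counting both.
514 = 7 × 73 + 3, so there are 73 full weeks plus 3 extra days.
Each full week contributes 2 weekend days (Sat, Sun): 73 × 2 = 146.
The 3 extra days are Tue, Wed, Thu — none qualify.
Total: 146 + 0 = 146.

146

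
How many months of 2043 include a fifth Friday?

A month has five Fridays exactly when Friday falls within its first (length − 28) days.
Jan: 31 days, starts Thu → 5 of Thu, Fri, Sat ✓
Feb: 28 days, starts Sun → 5 of (none)
Mar: 31 days, starts Sun → 5 of Sun, Mon, Tue
Apr: 30 days, starts Wed → 5 of Wed, Thu
May: 31 days, starts Fri → 5 of Fri, Sat, Sun ✓
Jun: 30 days, starts Mon → 5 of Mon, Tue
Jul: 31 days, starts Wed → 5 of Wed, Thu, Fri ✓
Aug: 31 days, starts Sat → 5 of Sat, Sun, Mon
Sep: 30 days, starts Tue → 5 of Tue, Wed
Oct: 31 days, starts Thu → 5 of Thu, Fri, Sat ✓
Nov: 30 days, starts Sun → 5 of Sun, Mon
Dec: 31 days, starts Tue → 5 of Tue, Wed, Thu
Months with five Fridays: Jan, May, Jul, Oct.

4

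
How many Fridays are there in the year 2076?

2076-01-01 is a Wednesday.
The range spans 366 days (inclusive of both endpoints).
366 = 7 × 52 + 2, so there are 52 full weeks plus 2 extra days.
Each full week contributes one Friday: 52 so far.
The 2 extra days are Wed, Thu — none qualify.
Total: 52 + 0 = 52.

52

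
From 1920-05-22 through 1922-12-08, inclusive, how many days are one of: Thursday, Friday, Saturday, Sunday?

532

1920-05-22 is a Saturday.
The range spans 931 days (inclusive of both endpoints).
931 = 7 × 133, so the span is exactly 133 full weeks.
Each full week contributes 4 days from the set (Thu, Fri, Sat, Sun): 133 × 4 = 532.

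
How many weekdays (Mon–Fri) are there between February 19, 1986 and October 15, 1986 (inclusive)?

February 19, 1986 is a Wednesday.
That's 239 days from start to end, counting both.
239 = 7 × 34 + 1, so there are 34 full weeks plus 1 extra day.
Each full week contributes 5 weekdays (Mon–Fri): 34 × 5 = 170.
The 1 extra day is Wed — 1 of them qualifies.
Total: 170 + 1 = 171.

171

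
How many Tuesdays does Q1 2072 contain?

13

1 January 2072 is a Friday.
The range spans 91 days (inclusive of both endpoints).
91 = 7 × 13, so the span is exactly 13 full weeks.
Each full week contributes one Tuesday: 13 so far.
Total: 13.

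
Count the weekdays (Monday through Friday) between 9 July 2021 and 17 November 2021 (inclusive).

9 July 2021 is a Friday.
That's 132 days from start to end, counting both.
132 = 7 × 18 + 6, so there are 18 full weeks plus 6 extra days.
Each full week contributes 5 weekdays (Mon–Fri): 18 × 5 = 90.
The 6 extra days are Friday, Saturday, Sunday, Monday, Tuesday, Wednesday — 4 of them qualify.
Total: 90 + 4 = 94.

94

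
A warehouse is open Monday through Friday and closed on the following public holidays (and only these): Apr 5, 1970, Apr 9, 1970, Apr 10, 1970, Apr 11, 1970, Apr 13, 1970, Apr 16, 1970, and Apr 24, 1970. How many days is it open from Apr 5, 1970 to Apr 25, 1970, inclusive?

10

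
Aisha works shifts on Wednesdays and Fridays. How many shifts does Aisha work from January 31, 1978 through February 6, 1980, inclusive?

211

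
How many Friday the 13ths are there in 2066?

1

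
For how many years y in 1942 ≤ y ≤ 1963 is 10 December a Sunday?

3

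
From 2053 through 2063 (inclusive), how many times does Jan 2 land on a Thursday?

2

Day of week of January 2 in each year:
2053: Thu ✓, 2054: Fri, 2055: Sat, 2056: Sun, 2057: Tue, 2058: Wed, 2059: Thu ✓, 2060: Fri, 2061: Sun, 2062: Mon, 2063: Tue
Thursdays: 2053, 2059.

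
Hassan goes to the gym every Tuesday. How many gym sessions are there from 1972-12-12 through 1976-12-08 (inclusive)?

1972-12-12 is a Tuesday.
That's 1458 days from start to end, counting both.
1458 = 7 × 208 + 2, so there are 208 full weeks plus 2 extra days.
Each full week contributes one Tuesday: 208 so far.
The 2 extra days are Tue, Wed — 1 of them qualifies.
Total: 208 + 1 = 209.

209 Tuesdays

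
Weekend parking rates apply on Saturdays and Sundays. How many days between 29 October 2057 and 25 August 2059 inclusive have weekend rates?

190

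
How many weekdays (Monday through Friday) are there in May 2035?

May 1, 2035 is a Tuesday.
From May 1, 2035 to May 31, 2035 is 31 days inclusive.
31 = 7 × 4 + 3, so there are 4 full weeks plus 3 extra days.
Each full week contributes 5 weekdays (Mon–Fri): 4 × 5 = 20.
The 3 extra days are Tuesday, Wednesday, Thursday — 3 of them qualify.
Total: 20 + 3 = 23.

23 weekdays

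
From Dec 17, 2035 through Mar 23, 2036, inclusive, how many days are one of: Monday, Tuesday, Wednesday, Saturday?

56

Dec 17, 2035 is a Monday.
That's 98 days from start to end, counting both.
98 = 7 × 14, so the span is exactly 14 full weeks.
Each full week contributes 4 days from the set (Mon, Tue, Wed, Sat): 14 × 4 = 56.
Total: 56.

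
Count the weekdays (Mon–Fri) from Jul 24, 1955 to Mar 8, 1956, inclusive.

Jul 24, 1955 is a Sunday.
That's 229 days from start to end, counting both.
229 = 7 × 32 + 5, so there are 32 full weeks plus 5 extra days.
Each full week contributes 5 weekdays (Mon–Fri): 32 × 5 = 160.
The 5 extra days are Sun, Mon, Tue, Wed, Thu — 4 of them qualify.
Total: 160 + 4 = 164.

164 weekdays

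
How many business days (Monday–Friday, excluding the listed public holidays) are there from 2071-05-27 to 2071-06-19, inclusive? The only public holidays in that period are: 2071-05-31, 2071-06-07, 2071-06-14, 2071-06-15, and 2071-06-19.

16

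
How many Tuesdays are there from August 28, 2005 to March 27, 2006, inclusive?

30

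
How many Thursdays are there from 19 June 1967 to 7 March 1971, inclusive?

194

19 June 1967 is a Monday.
That's 1358 days from start to end, counting both.
1358 = 7 × 194, so the span is exactly 194 full weeks.
Each full week contributes one Thursday: 194 so far.
Total: 194.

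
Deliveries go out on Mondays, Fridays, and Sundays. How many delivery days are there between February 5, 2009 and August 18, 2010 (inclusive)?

February 5, 2009 is a Thursday.
The range spans 560 days (inclusive of both endpoints).
560 = 7 × 80, so the span is exactly 80 full weeks.
Each full week contributes 3 days from the set (Mon, Fri, Sun): 80 × 3 = 240.

240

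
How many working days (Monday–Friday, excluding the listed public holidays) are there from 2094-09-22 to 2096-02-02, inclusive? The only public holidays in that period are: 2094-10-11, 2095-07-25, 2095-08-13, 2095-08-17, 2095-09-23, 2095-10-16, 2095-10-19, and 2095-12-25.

352 working days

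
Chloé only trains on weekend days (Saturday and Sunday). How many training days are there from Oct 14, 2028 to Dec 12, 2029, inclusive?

122

Oct 14, 2028 is a Saturday.
That's 425 days from start to end, counting both.
425 = 7 × 60 + 5, so there are 60 full weeks plus 5 extra days.
Each full week contributes 2 weekend days (Sat, Sun): 60 × 2 = 120.
The 5 extra days are Saturday, Sunday, Monday, Tuesday, Wednesday — 2 of them qualify.
Total: 120 + 2 = 122.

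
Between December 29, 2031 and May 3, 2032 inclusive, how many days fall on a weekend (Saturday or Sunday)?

December 29, 2031 is a Monday.
From December 29, 2031 to May 3, 2032 is 127 days inclusive.
127 = 7 × 18 + 1, so there are 18 full weeks plus 1 extra day.
Each full week contributes 2 weekend days (Sat, Sun): 18 × 2 = 36.
The 1 extra day is Mon — none qualify.
Total: 36 + 0 = 36.

36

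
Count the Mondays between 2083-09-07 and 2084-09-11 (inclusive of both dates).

2083-09-07 is a Tuesday.
From 2083-09-07 to 2084-09-11 is 371 days inclusive.
371 = 7 × 53, so the span is exactly 53 full weeks.
Each full week contributes one Monday: 53 so far.

53 Mondays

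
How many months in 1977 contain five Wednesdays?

A month has five Wednesdays exactly when Wednesday falls within its first (length − 28) days.
Jan: 31 days, starts Sat → 5 of Sat, Sun, Mon
Feb: 28 days, starts Tue → 5 of (none)
Mar: 31 days, starts Tue → 5 of Tue, Wed, Thu ✓
Apr: 30 days, starts Fri → 5 of Fri, Sat
May: 31 days, starts Sun → 5 of Sun, Mon, Tue
Jun: 30 days, starts Wed → 5 of Wed, Thu ✓
Jul: 31 days, starts Fri → 5 of Fri, Sat, Sun
Aug: 31 days, starts Mon → 5 of Mon, Tue, Wed ✓
Sep: 30 days, starts Thu → 5 of Thu, Fri
Oct: 31 days, starts Sat → 5 of Sat, Sun, Mon
Nov: 30 days, starts Tue → 5 of Tue, Wed ✓
Dec: 31 days, starts Thu → 5 of Thu, Fri, Sat
Months with five Wednesdays: Mar, Jun, Aug, Nov.

4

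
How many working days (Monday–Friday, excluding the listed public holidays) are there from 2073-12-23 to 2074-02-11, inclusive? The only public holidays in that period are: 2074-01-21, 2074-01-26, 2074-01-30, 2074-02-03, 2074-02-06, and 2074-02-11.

2073-12-23 is a Saturday.
From 2073-12-23 to 2074-02-11 is 51 days inclusive.
51 = 7 × 7 + 2, so there are 7 full weeks plus 2 extra days.
Each full week contributes 5 weekdays (Mon–Fri): 7 × 5 = 35.
The 2 extra days are Saturday, Sunday — none qualify.
Total: 35 + 0 = 35.
Holidays: 2074-01-21 (Sun); 2074-01-26 (Fri); 2074-01-30 (Tue); 2074-02-03 (Sat); 2074-02-06 (Tue); 2074-02-11 (Sun).
3 of the 6 holidays fall on weekdays; the rest are weekends and were already excluded.
Business days: 35 − 3 = 32.

32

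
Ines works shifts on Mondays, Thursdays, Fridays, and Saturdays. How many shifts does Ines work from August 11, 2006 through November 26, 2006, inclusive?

62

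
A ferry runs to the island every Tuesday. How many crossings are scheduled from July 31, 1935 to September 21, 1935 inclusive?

7 Tuesdays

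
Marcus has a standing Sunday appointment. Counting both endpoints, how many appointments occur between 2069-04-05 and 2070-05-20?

59

2069-04-05 is a Friday.
The range spans 411 days (inclusive of both endpoints).
411 = 7 × 58 + 5, so there are 58 full weeks plus 5 extra days.
Each full week contributes one Sunday: 58 so far.
The 5 extra days are Fri, Sat, Sun, Mon, Tue — 1 of them qualifies.
Total: 58 + 1 = 59.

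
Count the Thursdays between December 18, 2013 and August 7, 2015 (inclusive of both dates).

December 18, 2013 is a Wednesday.
That's 598 days from start to end, counting both.
598 = 7 × 85 + 3, so there are 85 full weeks plus 3 extra days.
Each full week contributes one Thursday: 85 so far.
The 3 extra days are Wed, Thu, Fri — 1 of them qualifies.
Total: 85 + 1 = 86.

86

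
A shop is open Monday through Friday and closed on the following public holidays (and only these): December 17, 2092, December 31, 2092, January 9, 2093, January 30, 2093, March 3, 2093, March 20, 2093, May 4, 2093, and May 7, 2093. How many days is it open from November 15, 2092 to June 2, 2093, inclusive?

November 15, 2092 is a Saturday.
That's 200 days from start to end, counting both.
200 = 7 × 28 + 4, so there are 28 full weeks plus 4 extra days.
Each full week contributes 5 weekdays (Mon–Fri): 28 × 5 = 140.
The 4 extra days are Sat, Sun, Mon, Tue — 2 of them qualify.
Total: 140 + 2 = 142.
Holidays: December 17, 2092 (Wed); December 31, 2092 (Wed); January 9, 2093 (Fri); January 30, 2093 (Fri); March 3, 2093 (Tue); March 20, 2093 (Fri); May 4, 2093 (Mon); May 7, 2093 (Thu).
All 8 holidays fall on weekdays, so subtract 8.
Business days: 142 − 8 = 134.

134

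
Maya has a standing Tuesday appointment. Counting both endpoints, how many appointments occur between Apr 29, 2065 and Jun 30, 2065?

Apr 29, 2065 is a Wednesday.
From Apr 29, 2065 to Jun 30, 2065 is 63 days inclusive.
63 = 7 × 9, so the span is exactly 9 full weeks.
Each full week contributes one Tuesday: 9 so far.
Total: 9.

9 Tuesdays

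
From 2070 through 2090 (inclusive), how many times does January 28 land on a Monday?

Day of week of January 28 in each year:
2070: Tue, 2071: Wed, 2072: Thu, 2073: Sat, 2074: Sun, 2075: Mon ✓, 2076: Tue, 2077: Thu, 2078: Fri, 2079: Sat, 2080: Sun, 2081: Tue, 2082: Wed, 2083: Thu, 2084: Fri, 2085: Sun, 2086: Mon ✓, 2087: Tue, 2088: Wed, 2089: Fri, 2090: Sat
Mondays: 2075, 2086.

2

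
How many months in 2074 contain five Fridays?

4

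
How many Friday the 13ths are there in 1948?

2

The 13th falls on a Friday when the month's 13th has weekday Fri.
Jan 13 is Tue; Feb 13 is Fri ✓; Mar 13 is Sat; Apr 13 is Tue; May 13 is Thu; Jun 13 is Sun; Jul 13 is Tue; Aug 13 is Fri ✓; Sep 13 is Mon; Oct 13 is Wed; Nov 13 is Sat; Dec 13 is Mon.
Friday the 13ths: Feb, Aug.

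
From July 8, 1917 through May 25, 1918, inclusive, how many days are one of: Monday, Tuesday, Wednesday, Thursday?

184

July 8, 1917 is a Sunday.
The range spans 322 days (inclusive of both endpoints).
322 = 7 × 46, so the span is exactly 46 full weeks.
Each full week contributes 4 days from the set (Mon, Tue, Wed, Thu): 46 × 4 = 184.
Total: 184.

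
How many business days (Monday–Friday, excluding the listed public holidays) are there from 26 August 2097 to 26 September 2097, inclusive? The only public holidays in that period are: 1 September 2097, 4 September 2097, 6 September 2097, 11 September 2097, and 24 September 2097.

20

26 August 2097 is a Monday.
From 26 August 2097 to 26 September 2097 is 32 days inclusive.
32 = 7 × 4 + 4, so there are 4 full weeks plus 4 extra days.
Each full week contributes 5 weekdays (Mon–Fri): 4 × 5 = 20.
The 4 extra days are Mon, Tue, Wed, Thu — 4 of them qualify.
Total: 20 + 4 = 24.
Holidays: 1 September 2097 (Sun); 4 September 2097 (Wed); 6 September 2097 (Fri); 11 September 2097 (Wed); 24 September 2097 (Tue).
4 of the 5 holidays fall on weekdays; the rest are weekends and were already excluded.
Business days: 24 − 4 = 20.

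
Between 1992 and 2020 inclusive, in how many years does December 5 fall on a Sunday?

Day of week of December 5 in each year:
1992: Sat, 1993: Sun ✓, 1994: Mon, 1995: Tue, 1996: Thu, 1997: Fri, 1998: Sat, 1999: Sun ✓, 2000: Tue, 2001: Wed, 2002: Thu, 2003: Fri, 2004: Sun ✓, 2005: Mon, 2006: Tue, 2007: Wed, 2008: Fri, 2009: Sat, 2010: Sun ✓, 2011: Mon, 2012: Wed, 2013: Thu, 2014: Fri, 2015: Sat, 2016: Mon, 2017: Tue, 2018: Wed, 2019: Thu, 2020: Sat
Sundays: 1993, 1999, 2004, 2010.

4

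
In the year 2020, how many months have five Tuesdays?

A month has five Tuesdays exactly when Tuesday falls within its first (length − 28) days.
Jan: 31 days, starts Wed → 5 of Wed, Thu, Fri
Feb: 29 days, starts Sat → 5 of Sat
Mar: 31 days, starts Sun → 5 of Sun, Mon, Tue ✓
Apr: 30 days, starts Wed → 5 of Wed, Thu
May: 31 days, starts Fri → 5 of Fri, Sat, Sun
Jun: 30 days, starts Mon → 5 of Mon, Tue ✓
Jul: 31 days, starts Wed → 5 of Wed, Thu, Fri
Aug: 31 days, starts Sat → 5 of Sat, Sun, Mon
Sep: 30 days, starts Tue → 5 of Tue, Wed ✓
Oct: 31 days, starts Thu → 5 of Thu, Fri, Sat
Nov: 30 days, starts Sun → 5 of Sun, Mon
Dec: 31 days, starts Tue → 5 of Tue, Wed, Thu ✓
Months with five Tuesdays: Mar, Jun, Sep, Dec.

4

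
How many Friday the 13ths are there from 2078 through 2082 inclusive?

9

Friday-the-13ths by year:
2078: May
2079: Jan, Oct
2080: Sep, Dec
2081: Jun
2082: Feb, Mar, Nov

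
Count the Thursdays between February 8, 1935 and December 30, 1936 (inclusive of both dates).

February 8, 1935 is a Friday.
That's 692 days from start to end, counting both.
692 = 7 × 98 + 6, so there are 98 full weeks plus 6 extra days.
Each full week contributes one Thursday: 98 so far.
The 6 extra days are Friday, Saturday, Sunday, Monday, Tuesday, Wednesday — none qualify.
Total: 98 + 0 = 98.

98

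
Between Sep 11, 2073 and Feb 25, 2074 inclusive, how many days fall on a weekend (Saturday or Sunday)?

48

Sep 11, 2073 is a Monday.
From Sep 11, 2073 to Feb 25, 2074 is 168 days inclusive.
168 = 7 × 24, so the span is exactly 24 full weeks.
Each full week contributes 2 weekend days (Sat, Sun): 24 × 2 = 48.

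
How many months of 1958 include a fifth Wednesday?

A month has five Wednesdays exactly when Wednesday falls within its first (length − 28) days.
Jan: 31 days, starts Wed → 5 of Wed, Thu, Fri ✓
Feb: 28 days, starts Sat → 5 of (none)
Mar: 31 days, starts Sat → 5 of Sat, Sun, Mon
Apr: 30 days, starts Tue → 5 of Tue, Wed ✓
May: 31 days, starts Thu → 5 of Thu, Fri, Sat
Jun: 30 days, starts Sun → 5 of Sun, Mon
Jul: 31 days, starts Tue → 5 of Tue, Wed, Thu ✓
Aug: 31 days, starts Fri → 5 of Fri, Sat, Sun
Sep: 30 days, starts Mon → 5 of Mon, Tue
Oct: 31 days, starts Wed → 5 of Wed, Thu, Fri ✓
Nov: 30 days, starts Sat → 5 of Sat, Sun
Dec: 31 days, starts Mon → 5 of Mon, Tue, Wed ✓
Months with five Wednesdays: Jan, Apr, Jul, Oct, Dec.

5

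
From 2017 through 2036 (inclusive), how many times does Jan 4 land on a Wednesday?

3

Day of week of January 4 in each year:
2017: Wed ✓, 2018: Thu, 2019: Fri, 2020: Sat, 2021: Mon, 2022: Tue, 2023: Wed ✓, 2024: Thu, 2025: Sat, 2026: Sun, 2027: Mon, 2028: Tue, 2029: Thu, 2030: Fri, 2031: Sat, 2032: Sun, 2033: Tue, 2034: Wed ✓, 2035: Thu, 2036: Fri
Wednesdays: 2017, 2023, 2034.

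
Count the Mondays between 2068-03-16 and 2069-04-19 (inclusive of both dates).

57

2068-03-16 is a Friday.
From 2068-03-16 to 2069-04-19 is 400 days inclusive.
400 = 7 × 57 + 1, so there are 57 full weeks plus 1 extra day.
Each full week contributes one Monday: 57 so far.
The 1 extra day is Fri — none qualify.
Total: 57 + 0 = 57.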